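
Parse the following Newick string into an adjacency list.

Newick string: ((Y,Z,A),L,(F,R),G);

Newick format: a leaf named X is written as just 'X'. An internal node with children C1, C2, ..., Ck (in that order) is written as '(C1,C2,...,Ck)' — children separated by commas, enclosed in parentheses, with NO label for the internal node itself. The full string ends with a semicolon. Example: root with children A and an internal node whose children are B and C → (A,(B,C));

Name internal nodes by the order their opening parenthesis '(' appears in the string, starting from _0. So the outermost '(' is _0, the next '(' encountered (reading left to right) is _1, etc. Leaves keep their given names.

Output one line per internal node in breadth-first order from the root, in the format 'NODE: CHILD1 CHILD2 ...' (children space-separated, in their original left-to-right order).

Input: ((Y,Z,A),L,(F,R),G);
Scanning left-to-right, naming '(' by encounter order:
  pos 0: '(' -> open internal node _0 (depth 1)
  pos 1: '(' -> open internal node _1 (depth 2)
  pos 7: ')' -> close internal node _1 (now at depth 1)
  pos 11: '(' -> open internal node _2 (depth 2)
  pos 15: ')' -> close internal node _2 (now at depth 1)
  pos 18: ')' -> close internal node _0 (now at depth 0)
Total internal nodes: 3
BFS adjacency from root:
  _0: _1 L _2 G
  _1: Y Z A
  _2: F R

Answer: _0: _1 L _2 G
_1: Y Z A
_2: F R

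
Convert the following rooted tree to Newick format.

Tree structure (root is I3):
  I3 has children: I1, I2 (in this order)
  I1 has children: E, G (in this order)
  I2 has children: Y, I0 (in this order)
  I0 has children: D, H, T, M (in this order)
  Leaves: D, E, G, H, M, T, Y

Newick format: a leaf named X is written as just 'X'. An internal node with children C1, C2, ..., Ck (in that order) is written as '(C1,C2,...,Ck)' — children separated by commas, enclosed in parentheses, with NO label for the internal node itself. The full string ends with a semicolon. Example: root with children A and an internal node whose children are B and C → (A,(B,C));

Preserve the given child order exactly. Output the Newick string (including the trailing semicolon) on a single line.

Answer: ((E,G),(Y,(D,H,T,M)));

Derivation:
internal I3 with children ['I1', 'I2']
  internal I1 with children ['E', 'G']
    leaf 'E' → 'E'
    leaf 'G' → 'G'
  → '(E,G)'
  internal I2 with children ['Y', 'I0']
    leaf 'Y' → 'Y'
    internal I0 with children ['D', 'H', 'T', 'M']
      leaf 'D' → 'D'
      leaf 'H' → 'H'
      leaf 'T' → 'T'
      leaf 'M' → 'M'
    → '(D,H,T,M)'
  → '(Y,(D,H,T,M))'
→ '((E,G),(Y,(D,H,T,M)))'
Final: ((E,G),(Y,(D,H,T,M)));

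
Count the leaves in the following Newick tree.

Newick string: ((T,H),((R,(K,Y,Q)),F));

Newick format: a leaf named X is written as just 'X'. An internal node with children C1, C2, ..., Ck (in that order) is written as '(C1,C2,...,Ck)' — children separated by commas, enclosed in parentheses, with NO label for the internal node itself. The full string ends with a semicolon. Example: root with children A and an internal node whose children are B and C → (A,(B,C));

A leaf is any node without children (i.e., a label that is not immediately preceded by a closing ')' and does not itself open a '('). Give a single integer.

Answer: 7

Derivation:
Newick: ((T,H),((R,(K,Y,Q)),F));
Scan left-to-right; a leaf is any maximal label run not followed by '(':
  pos 2: leaf 'T' → count = 1
  pos 4: leaf 'H' → count = 2
  pos 9: leaf 'R' → count = 3
  pos 12: leaf 'K' → count = 4
  pos 14: leaf 'Y' → count = 5
  pos 16: leaf 'Q' → count = 6
  pos 20: leaf 'F' → count = 7
Total leaves: 7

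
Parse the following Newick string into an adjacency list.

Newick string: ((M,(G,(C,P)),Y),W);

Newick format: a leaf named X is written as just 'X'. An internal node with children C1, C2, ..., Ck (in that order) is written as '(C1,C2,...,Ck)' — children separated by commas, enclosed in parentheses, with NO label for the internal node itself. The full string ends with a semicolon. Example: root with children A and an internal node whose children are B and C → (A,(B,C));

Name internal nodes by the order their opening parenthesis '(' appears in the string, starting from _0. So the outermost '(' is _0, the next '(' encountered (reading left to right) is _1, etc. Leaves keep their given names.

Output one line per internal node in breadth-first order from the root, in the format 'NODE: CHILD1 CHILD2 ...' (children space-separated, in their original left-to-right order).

Input: ((M,(G,(C,P)),Y),W);
Scanning left-to-right, naming '(' by encounter order:
  pos 0: '(' -> open internal node _0 (depth 1)
  pos 1: '(' -> open internal node _1 (depth 2)
  pos 4: '(' -> open internal node _2 (depth 3)
  pos 7: '(' -> open internal node _3 (depth 4)
  pos 11: ')' -> close internal node _3 (now at depth 3)
  pos 12: ')' -> close internal node _2 (now at depth 2)
  pos 15: ')' -> close internal node _1 (now at depth 1)
  pos 18: ')' -> close internal node _0 (now at depth 0)
Total internal nodes: 4
BFS adjacency from root:
  _0: _1 W
  _1: M _2 Y
  _2: G _3
  _3: C P

Answer: _0: _1 W
_1: M _2 Y
_2: G _3
_3: C P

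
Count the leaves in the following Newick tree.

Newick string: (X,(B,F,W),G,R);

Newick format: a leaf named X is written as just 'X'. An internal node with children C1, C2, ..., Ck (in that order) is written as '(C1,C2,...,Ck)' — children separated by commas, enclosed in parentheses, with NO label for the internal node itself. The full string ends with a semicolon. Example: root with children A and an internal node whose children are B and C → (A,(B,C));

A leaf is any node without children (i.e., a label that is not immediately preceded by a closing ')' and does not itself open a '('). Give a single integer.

Answer: 6

Derivation:
Newick: (X,(B,F,W),G,R);
Scan left-to-right; a leaf is any maximal label run not followed by '(':
  pos 1: leaf 'X' → count = 1
  pos 4: leaf 'B' → count = 2
  pos 6: leaf 'F' → count = 3
  pos 8: leaf 'W' → count = 4
  pos 11: leaf 'G' → count = 5
  pos 13: leaf 'R' → count = 6
Total leaves: 6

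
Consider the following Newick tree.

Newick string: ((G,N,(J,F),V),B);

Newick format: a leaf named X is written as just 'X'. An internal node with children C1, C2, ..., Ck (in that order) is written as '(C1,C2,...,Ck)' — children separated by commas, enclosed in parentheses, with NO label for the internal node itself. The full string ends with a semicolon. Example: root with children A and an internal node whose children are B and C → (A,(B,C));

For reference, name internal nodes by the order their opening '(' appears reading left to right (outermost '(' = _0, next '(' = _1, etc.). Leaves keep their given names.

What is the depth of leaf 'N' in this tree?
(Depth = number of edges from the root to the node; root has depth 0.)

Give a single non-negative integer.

Answer: 2

Derivation:
Newick: ((G,N,(J,F),V),B);
Naming internals by '(' encounter order: outermost '(' = _0, next = _1, ...
Query node: N
Path from root: _0 -> _1 -> N
Depth of N: 2 (number of edges from root)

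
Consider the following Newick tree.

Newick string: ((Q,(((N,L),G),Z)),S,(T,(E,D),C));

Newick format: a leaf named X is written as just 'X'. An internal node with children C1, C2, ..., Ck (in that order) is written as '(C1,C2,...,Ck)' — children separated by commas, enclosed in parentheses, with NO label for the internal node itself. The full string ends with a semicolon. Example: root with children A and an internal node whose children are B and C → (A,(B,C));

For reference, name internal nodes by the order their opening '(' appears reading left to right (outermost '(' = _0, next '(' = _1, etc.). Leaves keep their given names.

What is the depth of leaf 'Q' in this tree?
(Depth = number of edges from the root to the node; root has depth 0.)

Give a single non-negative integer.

Newick: ((Q,(((N,L),G),Z)),S,(T,(E,D),C));
Naming internals by '(' encounter order: outermost '(' = _0, next = _1, ...
Query node: Q
Path from root: _0 -> _1 -> Q
Depth of Q: 2 (number of edges from root)

Answer: 2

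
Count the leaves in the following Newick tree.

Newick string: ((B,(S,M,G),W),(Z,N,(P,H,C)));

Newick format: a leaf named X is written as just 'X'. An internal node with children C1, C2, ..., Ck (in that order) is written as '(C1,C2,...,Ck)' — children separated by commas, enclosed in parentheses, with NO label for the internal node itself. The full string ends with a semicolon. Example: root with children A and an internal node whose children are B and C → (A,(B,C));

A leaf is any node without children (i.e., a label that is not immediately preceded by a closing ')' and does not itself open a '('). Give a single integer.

Newick: ((B,(S,M,G),W),(Z,N,(P,H,C)));
Scan left-to-right; a leaf is any maximal label run not followed by '(':
  pos 2: leaf 'B' → count = 1
  pos 5: leaf 'S' → count = 2
  pos 7: leaf 'M' → count = 3
  pos 9: leaf 'G' → count = 4
  pos 12: leaf 'W' → count = 5
  pos 16: leaf 'Z' → count = 6
  pos 18: leaf 'N' → count = 7
  pos 21: leaf 'P' → count = 8
  pos 23: leaf 'H' → count = 9
  pos 25: leaf 'C' → count = 10
Total leaves: 10

Answer: 10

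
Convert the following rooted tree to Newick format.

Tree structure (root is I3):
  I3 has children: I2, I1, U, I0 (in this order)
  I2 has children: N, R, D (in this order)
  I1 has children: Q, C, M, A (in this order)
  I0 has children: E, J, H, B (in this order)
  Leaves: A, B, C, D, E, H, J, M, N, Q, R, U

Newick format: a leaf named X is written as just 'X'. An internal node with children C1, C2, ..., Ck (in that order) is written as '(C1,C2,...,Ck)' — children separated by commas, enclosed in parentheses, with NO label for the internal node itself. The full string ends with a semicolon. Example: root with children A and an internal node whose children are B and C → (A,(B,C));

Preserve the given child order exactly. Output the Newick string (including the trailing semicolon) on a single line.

internal I3 with children ['I2', 'I1', 'U', 'I0']
  internal I2 with children ['N', 'R', 'D']
    leaf 'N' → 'N'
    leaf 'R' → 'R'
    leaf 'D' → 'D'
  → '(N,R,D)'
  internal I1 with children ['Q', 'C', 'M', 'A']
    leaf 'Q' → 'Q'
    leaf 'C' → 'C'
    leaf 'M' → 'M'
    leaf 'A' → 'A'
  → '(Q,C,M,A)'
  leaf 'U' → 'U'
  internal I0 with children ['E', 'J', 'H', 'B']
    leaf 'E' → 'E'
    leaf 'J' → 'J'
    leaf 'H' → 'H'
    leaf 'B' → 'B'
  → '(E,J,H,B)'
→ '((N,R,D),(Q,C,M,A),U,(E,J,H,B))'
Final: ((N,R,D),(Q,C,M,A),U,(E,J,H,B));

Answer: ((N,R,D),(Q,C,M,A),U,(E,J,H,B));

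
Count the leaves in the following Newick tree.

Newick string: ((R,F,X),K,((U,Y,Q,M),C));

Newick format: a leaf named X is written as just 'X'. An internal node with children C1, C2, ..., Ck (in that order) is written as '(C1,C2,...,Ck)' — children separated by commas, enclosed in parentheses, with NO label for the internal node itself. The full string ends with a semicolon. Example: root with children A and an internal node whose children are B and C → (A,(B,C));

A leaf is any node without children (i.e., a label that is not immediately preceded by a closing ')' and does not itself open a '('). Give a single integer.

Answer: 9

Derivation:
Newick: ((R,F,X),K,((U,Y,Q,M),C));
Scan left-to-right; a leaf is any maximal label run not followed by '(':
  pos 2: leaf 'R' → count = 1
  pos 4: leaf 'F' → count = 2
  pos 6: leaf 'X' → count = 3
  pos 9: leaf 'K' → count = 4
  pos 13: leaf 'U' → count = 5
  pos 15: leaf 'Y' → count = 6
  pos 17: leaf 'Q' → count = 7
  pos 19: leaf 'M' → count = 8
  pos 22: leaf 'C' → count = 9
Total leaves: 9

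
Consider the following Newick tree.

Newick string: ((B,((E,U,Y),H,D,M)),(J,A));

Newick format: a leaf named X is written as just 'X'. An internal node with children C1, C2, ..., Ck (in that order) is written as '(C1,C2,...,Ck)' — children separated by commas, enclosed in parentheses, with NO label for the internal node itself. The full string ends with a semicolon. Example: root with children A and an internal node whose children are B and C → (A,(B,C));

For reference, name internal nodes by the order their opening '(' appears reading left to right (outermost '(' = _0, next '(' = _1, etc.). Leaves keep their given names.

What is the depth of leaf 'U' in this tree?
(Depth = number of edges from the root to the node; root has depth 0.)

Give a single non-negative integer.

Answer: 4

Derivation:
Newick: ((B,((E,U,Y),H,D,M)),(J,A));
Naming internals by '(' encounter order: outermost '(' = _0, next = _1, ...
Query node: U
Path from root: _0 -> _1 -> _2 -> _3 -> U
Depth of U: 4 (number of edges from root)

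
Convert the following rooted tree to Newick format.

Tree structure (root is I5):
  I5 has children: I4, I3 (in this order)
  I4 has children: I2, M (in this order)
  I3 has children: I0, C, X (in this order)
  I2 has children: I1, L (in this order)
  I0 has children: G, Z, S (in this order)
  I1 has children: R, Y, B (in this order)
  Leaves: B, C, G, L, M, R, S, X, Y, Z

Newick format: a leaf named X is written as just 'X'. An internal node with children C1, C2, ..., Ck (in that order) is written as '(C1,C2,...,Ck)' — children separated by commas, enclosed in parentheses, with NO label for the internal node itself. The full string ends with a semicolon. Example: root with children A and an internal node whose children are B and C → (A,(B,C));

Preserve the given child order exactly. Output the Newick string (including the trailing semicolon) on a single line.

Answer: ((((R,Y,B),L),M),((G,Z,S),C,X));

Derivation:
internal I5 with children ['I4', 'I3']
  internal I4 with children ['I2', 'M']
    internal I2 with children ['I1', 'L']
      internal I1 with children ['R', 'Y', 'B']
        leaf 'R' → 'R'
        leaf 'Y' → 'Y'
        leaf 'B' → 'B'
      → '(R,Y,B)'
      leaf 'L' → 'L'
    → '((R,Y,B),L)'
    leaf 'M' → 'M'
  → '(((R,Y,B),L),M)'
  internal I3 with children ['I0', 'C', 'X']
    internal I0 with children ['G', 'Z', 'S']
      leaf 'G' → 'G'
      leaf 'Z' → 'Z'
      leaf 'S' → 'S'
    → '(G,Z,S)'
    leaf 'C' → 'C'
    leaf 'X' → 'X'
  → '((G,Z,S),C,X)'
→ '((((R,Y,B),L),M),((G,Z,S),C,X))'
Final: ((((R,Y,B),L),M),((G,Z,S),C,X));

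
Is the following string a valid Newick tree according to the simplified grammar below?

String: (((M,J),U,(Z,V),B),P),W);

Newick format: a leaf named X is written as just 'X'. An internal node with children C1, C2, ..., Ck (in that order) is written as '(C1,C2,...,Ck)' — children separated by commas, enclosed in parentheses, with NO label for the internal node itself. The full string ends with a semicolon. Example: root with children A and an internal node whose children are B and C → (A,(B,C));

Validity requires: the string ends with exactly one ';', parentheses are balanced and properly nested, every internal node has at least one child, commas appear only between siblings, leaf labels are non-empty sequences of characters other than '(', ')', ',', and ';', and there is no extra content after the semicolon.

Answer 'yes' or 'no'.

Answer: no

Derivation:
Input: (((M,J),U,(Z,V),B),P),W);
Paren balance: 4 '(' vs 5 ')' MISMATCH
Ends with single ';': True
Full parse: FAILS (extra content after tree at pos 21)
Valid: False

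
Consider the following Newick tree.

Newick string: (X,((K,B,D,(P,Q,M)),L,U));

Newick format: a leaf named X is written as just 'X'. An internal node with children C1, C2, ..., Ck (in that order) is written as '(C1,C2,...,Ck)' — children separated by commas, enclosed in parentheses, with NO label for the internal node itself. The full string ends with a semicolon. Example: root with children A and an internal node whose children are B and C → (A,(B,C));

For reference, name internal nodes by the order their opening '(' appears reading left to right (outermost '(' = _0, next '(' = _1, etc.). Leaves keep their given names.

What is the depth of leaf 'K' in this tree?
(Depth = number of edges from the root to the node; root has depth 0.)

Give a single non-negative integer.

Newick: (X,((K,B,D,(P,Q,M)),L,U));
Naming internals by '(' encounter order: outermost '(' = _0, next = _1, ...
Query node: K
Path from root: _0 -> _1 -> _2 -> K
Depth of K: 3 (number of edges from root)

Answer: 3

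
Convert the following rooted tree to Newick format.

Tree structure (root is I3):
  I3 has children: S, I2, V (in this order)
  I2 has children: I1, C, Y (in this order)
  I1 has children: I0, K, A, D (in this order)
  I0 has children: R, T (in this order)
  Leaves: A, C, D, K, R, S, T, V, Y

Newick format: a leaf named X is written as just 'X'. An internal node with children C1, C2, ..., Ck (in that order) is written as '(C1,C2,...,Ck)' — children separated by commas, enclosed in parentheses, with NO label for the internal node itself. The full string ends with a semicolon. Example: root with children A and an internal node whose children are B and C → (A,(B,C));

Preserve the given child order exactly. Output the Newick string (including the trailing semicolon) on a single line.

internal I3 with children ['S', 'I2', 'V']
  leaf 'S' → 'S'
  internal I2 with children ['I1', 'C', 'Y']
    internal I1 with children ['I0', 'K', 'A', 'D']
      internal I0 with children ['R', 'T']
        leaf 'R' → 'R'
        leaf 'T' → 'T'
      → '(R,T)'
      leaf 'K' → 'K'
      leaf 'A' → 'A'
      leaf 'D' → 'D'
    → '((R,T),K,A,D)'
    leaf 'C' → 'C'
    leaf 'Y' → 'Y'
  → '(((R,T),K,A,D),C,Y)'
  leaf 'V' → 'V'
→ '(S,(((R,T),K,A,D),C,Y),V)'
Final: (S,(((R,T),K,A,D),C,Y),V);

Answer: (S,(((R,T),K,A,D),C,Y),V);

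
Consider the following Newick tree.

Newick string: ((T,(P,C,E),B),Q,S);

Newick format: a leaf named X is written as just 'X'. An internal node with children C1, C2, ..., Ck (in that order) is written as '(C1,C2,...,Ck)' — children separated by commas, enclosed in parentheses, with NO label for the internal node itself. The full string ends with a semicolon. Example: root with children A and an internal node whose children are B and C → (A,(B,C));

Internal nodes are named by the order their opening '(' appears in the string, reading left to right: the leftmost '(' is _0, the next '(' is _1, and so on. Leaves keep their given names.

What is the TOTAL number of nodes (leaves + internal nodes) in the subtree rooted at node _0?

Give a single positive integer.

Newick: ((T,(P,C,E),B),Q,S);
Locate _0: it is the '(' at position 0 (the 1st '(' reading left to right).
Query: subtree rooted at _0
_0: subtree_size = 1 + 9
  _1: subtree_size = 1 + 6
    T: subtree_size = 1 + 0
    _2: subtree_size = 1 + 3
      P: subtree_size = 1 + 0
      C: subtree_size = 1 + 0
      E: subtree_size = 1 + 0
    B: subtree_size = 1 + 0
  Q: subtree_size = 1 + 0
  S: subtree_size = 1 + 0
Total subtree size of _0: 10

Answer: 10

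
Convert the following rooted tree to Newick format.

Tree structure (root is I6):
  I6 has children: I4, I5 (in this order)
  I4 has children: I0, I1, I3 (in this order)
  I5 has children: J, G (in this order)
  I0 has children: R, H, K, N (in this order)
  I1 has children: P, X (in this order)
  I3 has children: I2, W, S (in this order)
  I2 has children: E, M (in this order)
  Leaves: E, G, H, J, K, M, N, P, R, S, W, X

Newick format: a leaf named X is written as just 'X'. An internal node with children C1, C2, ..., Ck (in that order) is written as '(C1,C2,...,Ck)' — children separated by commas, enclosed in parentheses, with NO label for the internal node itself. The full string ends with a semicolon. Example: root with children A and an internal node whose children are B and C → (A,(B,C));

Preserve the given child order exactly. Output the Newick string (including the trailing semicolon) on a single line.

Answer: (((R,H,K,N),(P,X),((E,M),W,S)),(J,G));

Derivation:
internal I6 with children ['I4', 'I5']
  internal I4 with children ['I0', 'I1', 'I3']
    internal I0 with children ['R', 'H', 'K', 'N']
      leaf 'R' → 'R'
      leaf 'H' → 'H'
      leaf 'K' → 'K'
      leaf 'N' → 'N'
    → '(R,H,K,N)'
    internal I1 with children ['P', 'X']
      leaf 'P' → 'P'
      leaf 'X' → 'X'
    → '(P,X)'
    internal I3 with children ['I2', 'W', 'S']
      internal I2 with children ['E', 'M']
        leaf 'E' → 'E'
        leaf 'M' → 'M'
      → '(E,M)'
      leaf 'W' → 'W'
      leaf 'S' → 'S'
    → '((E,M),W,S)'
  → '((R,H,K,N),(P,X),((E,M),W,S))'
  internal I5 with children ['J', 'G']
    leaf 'J' → 'J'
    leaf 'G' → 'G'
  → '(J,G)'
→ '(((R,H,K,N),(P,X),((E,M),W,S)),(J,G))'
Final: (((R,H,K,N),(P,X),((E,M),W,S)),(J,G));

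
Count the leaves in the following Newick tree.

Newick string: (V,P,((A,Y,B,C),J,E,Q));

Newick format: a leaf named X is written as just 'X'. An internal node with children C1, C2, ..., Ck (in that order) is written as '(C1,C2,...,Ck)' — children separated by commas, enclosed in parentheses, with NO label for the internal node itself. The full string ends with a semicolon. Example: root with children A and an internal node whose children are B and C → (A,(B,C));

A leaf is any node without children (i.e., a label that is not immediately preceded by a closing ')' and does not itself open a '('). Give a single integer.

Newick: (V,P,((A,Y,B,C),J,E,Q));
Scan left-to-right; a leaf is any maximal label run not followed by '(':
  pos 1: leaf 'V' → count = 1
  pos 3: leaf 'P' → count = 2
  pos 7: leaf 'A' → count = 3
  pos 9: leaf 'Y' → count = 4
  pos 11: leaf 'B' → count = 5
  pos 13: leaf 'C' → count = 6
  pos 16: leaf 'J' → count = 7
  pos 18: leaf 'E' → count = 8
  pos 20: leaf 'Q' → count = 9
Total leaves: 9

Answer: 9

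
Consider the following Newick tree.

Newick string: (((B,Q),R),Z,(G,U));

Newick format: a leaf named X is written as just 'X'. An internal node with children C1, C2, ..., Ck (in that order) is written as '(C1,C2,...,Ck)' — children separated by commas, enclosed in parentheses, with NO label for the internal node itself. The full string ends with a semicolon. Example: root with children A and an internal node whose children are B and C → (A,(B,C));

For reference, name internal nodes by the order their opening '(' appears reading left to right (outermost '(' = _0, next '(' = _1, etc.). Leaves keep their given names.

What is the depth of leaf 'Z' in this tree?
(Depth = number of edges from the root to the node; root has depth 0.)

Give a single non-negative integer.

Answer: 1

Derivation:
Newick: (((B,Q),R),Z,(G,U));
Naming internals by '(' encounter order: outermost '(' = _0, next = _1, ...
Query node: Z
Path from root: _0 -> Z
Depth of Z: 1 (number of edges from root)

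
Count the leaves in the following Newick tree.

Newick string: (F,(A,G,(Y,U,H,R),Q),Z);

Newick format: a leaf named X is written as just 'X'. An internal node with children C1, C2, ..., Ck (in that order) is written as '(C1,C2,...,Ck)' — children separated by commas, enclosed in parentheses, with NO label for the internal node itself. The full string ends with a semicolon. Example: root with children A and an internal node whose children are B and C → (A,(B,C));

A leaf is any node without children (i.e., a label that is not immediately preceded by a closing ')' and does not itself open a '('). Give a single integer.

Newick: (F,(A,G,(Y,U,H,R),Q),Z);
Scan left-to-right; a leaf is any maximal label run not followed by '(':
  pos 1: leaf 'F' → count = 1
  pos 4: leaf 'A' → count = 2
  pos 6: leaf 'G' → count = 3
  pos 9: leaf 'Y' → count = 4
  pos 11: leaf 'U' → count = 5
  pos 13: leaf 'H' → count = 6
  pos 15: leaf 'R' → count = 7
  pos 18: leaf 'Q' → count = 8
  pos 21: leaf 'Z' → count = 9
Total leaves: 9

Answer: 9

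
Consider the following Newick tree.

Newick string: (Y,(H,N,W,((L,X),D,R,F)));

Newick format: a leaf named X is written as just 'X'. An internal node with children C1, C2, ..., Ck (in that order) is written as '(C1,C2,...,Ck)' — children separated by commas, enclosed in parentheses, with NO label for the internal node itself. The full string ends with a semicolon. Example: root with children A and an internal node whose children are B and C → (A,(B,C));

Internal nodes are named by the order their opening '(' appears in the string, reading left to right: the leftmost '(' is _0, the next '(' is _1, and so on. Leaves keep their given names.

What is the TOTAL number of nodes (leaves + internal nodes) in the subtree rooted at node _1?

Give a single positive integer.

Answer: 11

Derivation:
Newick: (Y,(H,N,W,((L,X),D,R,F)));
Locate _1: it is the '(' at position 3 (the 2nd '(' reading left to right).
Query: subtree rooted at _1
_1: subtree_size = 1 + 10
  H: subtree_size = 1 + 0
  N: subtree_size = 1 + 0
  W: subtree_size = 1 + 0
  _2: subtree_size = 1 + 6
    _3: subtree_size = 1 + 2
      L: subtree_size = 1 + 0
      X: subtree_size = 1 + 0
    D: subtree_size = 1 + 0
    R: subtree_size = 1 + 0
    F: subtree_size = 1 + 0
Total subtree size of _1: 11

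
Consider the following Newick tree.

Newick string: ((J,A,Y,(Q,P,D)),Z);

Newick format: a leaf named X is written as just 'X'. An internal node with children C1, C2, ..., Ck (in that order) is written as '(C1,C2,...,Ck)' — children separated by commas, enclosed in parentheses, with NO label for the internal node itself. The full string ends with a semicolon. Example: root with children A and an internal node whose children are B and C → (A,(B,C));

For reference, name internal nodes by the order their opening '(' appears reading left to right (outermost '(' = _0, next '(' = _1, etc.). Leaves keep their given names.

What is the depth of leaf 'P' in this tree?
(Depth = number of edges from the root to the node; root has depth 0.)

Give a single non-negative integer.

Answer: 3

Derivation:
Newick: ((J,A,Y,(Q,P,D)),Z);
Naming internals by '(' encounter order: outermost '(' = _0, next = _1, ...
Query node: P
Path from root: _0 -> _1 -> _2 -> P
Depth of P: 3 (number of edges from root)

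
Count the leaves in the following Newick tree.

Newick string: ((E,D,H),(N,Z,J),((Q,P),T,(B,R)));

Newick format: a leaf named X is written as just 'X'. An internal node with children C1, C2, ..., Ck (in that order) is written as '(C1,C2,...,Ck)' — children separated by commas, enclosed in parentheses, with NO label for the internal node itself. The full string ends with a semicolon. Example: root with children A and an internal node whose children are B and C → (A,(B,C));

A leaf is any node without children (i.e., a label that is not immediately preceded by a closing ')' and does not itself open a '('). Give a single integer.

Answer: 11

Derivation:
Newick: ((E,D,H),(N,Z,J),((Q,P),T,(B,R)));
Scan left-to-right; a leaf is any maximal label run not followed by '(':
  pos 2: leaf 'E' → count = 1
  pos 4: leaf 'D' → count = 2
  pos 6: leaf 'H' → count = 3
  pos 10: leaf 'N' → count = 4
  pos 12: leaf 'Z' → count = 5
  pos 14: leaf 'J' → count = 6
  pos 19: leaf 'Q' → count = 7
  pos 21: leaf 'P' → count = 8
  pos 24: leaf 'T' → count = 9
  pos 27: leaf 'B' → count = 10
  pos 29: leaf 'R' → count = 11
Total leaves: 11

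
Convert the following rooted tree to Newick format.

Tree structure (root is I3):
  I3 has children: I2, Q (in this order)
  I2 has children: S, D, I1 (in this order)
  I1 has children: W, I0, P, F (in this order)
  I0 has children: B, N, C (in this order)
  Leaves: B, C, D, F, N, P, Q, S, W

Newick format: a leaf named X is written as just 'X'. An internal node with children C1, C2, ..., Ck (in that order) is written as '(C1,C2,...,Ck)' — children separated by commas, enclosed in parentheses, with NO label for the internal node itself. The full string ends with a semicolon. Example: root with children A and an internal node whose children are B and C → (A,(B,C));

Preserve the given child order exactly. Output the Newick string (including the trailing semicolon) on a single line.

internal I3 with children ['I2', 'Q']
  internal I2 with children ['S', 'D', 'I1']
    leaf 'S' → 'S'
    leaf 'D' → 'D'
    internal I1 with children ['W', 'I0', 'P', 'F']
      leaf 'W' → 'W'
      internal I0 with children ['B', 'N', 'C']
        leaf 'B' → 'B'
        leaf 'N' → 'N'
        leaf 'C' → 'C'
      → '(B,N,C)'
      leaf 'P' → 'P'
      leaf 'F' → 'F'
    → '(W,(B,N,C),P,F)'
  → '(S,D,(W,(B,N,C),P,F))'
  leaf 'Q' → 'Q'
→ '((S,D,(W,(B,N,C),P,F)),Q)'
Final: ((S,D,(W,(B,N,C),P,F)),Q);

Answer: ((S,D,(W,(B,N,C),P,F)),Q);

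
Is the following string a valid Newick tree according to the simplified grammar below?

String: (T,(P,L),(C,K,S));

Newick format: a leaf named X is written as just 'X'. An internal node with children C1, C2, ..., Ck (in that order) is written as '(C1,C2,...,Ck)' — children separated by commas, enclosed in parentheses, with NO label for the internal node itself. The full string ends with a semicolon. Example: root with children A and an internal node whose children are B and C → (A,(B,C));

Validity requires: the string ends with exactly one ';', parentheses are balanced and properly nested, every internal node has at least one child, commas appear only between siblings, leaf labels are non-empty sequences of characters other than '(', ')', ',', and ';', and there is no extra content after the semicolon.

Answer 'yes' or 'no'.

Answer: yes

Derivation:
Input: (T,(P,L),(C,K,S));
Paren balance: 3 '(' vs 3 ')' OK
Ends with single ';': True
Full parse: OK
Valid: True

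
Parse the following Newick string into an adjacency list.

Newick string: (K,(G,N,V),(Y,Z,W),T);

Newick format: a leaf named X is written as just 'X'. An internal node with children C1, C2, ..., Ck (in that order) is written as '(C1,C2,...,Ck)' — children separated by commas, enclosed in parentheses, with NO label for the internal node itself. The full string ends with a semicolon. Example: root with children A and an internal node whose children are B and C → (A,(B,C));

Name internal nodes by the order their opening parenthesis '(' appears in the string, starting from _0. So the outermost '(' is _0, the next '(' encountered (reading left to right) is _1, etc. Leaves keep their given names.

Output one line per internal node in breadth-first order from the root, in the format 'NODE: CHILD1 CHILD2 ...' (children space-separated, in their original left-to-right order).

Answer: _0: K _1 _2 T
_1: G N V
_2: Y Z W

Derivation:
Input: (K,(G,N,V),(Y,Z,W),T);
Scanning left-to-right, naming '(' by encounter order:
  pos 0: '(' -> open internal node _0 (depth 1)
  pos 3: '(' -> open internal node _1 (depth 2)
  pos 9: ')' -> close internal node _1 (now at depth 1)
  pos 11: '(' -> open internal node _2 (depth 2)
  pos 17: ')' -> close internal node _2 (now at depth 1)
  pos 20: ')' -> close internal node _0 (now at depth 0)
Total internal nodes: 3
BFS adjacency from root:
  _0: K _1 _2 T
  _1: G N V
  _2: Y Z W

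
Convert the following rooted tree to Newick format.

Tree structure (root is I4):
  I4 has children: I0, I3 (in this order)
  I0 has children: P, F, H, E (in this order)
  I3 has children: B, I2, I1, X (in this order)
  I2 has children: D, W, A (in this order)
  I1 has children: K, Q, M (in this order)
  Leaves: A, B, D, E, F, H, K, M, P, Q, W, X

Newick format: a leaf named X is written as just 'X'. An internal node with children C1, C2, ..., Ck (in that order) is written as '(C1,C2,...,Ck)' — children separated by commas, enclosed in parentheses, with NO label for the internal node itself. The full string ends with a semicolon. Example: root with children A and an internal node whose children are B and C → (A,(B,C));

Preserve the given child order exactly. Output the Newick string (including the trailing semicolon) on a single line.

internal I4 with children ['I0', 'I3']
  internal I0 with children ['P', 'F', 'H', 'E']
    leaf 'P' → 'P'
    leaf 'F' → 'F'
    leaf 'H' → 'H'
    leaf 'E' → 'E'
  → '(P,F,H,E)'
  internal I3 with children ['B', 'I2', 'I1', 'X']
    leaf 'B' → 'B'
    internal I2 with children ['D', 'W', 'A']
      leaf 'D' → 'D'
      leaf 'W' → 'W'
      leaf 'A' → 'A'
    → '(D,W,A)'
    internal I1 with children ['K', 'Q', 'M']
      leaf 'K' → 'K'
      leaf 'Q' → 'Q'
      leaf 'M' → 'M'
    → '(K,Q,M)'
    leaf 'X' → 'X'
  → '(B,(D,W,A),(K,Q,M),X)'
→ '((P,F,H,E),(B,(D,W,A),(K,Q,M),X))'
Final: ((P,F,H,E),(B,(D,W,A),(K,Q,M),X));

Answer: ((P,F,H,E),(B,(D,W,A),(K,Q,M),X));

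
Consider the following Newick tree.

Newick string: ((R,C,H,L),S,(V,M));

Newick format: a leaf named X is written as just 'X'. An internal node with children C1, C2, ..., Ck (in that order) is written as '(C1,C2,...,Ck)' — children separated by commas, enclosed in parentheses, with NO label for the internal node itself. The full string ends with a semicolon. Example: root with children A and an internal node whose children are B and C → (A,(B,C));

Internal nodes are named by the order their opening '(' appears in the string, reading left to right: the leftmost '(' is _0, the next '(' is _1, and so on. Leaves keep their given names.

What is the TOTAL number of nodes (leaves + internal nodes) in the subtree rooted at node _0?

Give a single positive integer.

Newick: ((R,C,H,L),S,(V,M));
Locate _0: it is the '(' at position 0 (the 1st '(' reading left to right).
Query: subtree rooted at _0
_0: subtree_size = 1 + 9
  _1: subtree_size = 1 + 4
    R: subtree_size = 1 + 0
    C: subtree_size = 1 + 0
    H: subtree_size = 1 + 0
    L: subtree_size = 1 + 0
  S: subtree_size = 1 + 0
  _2: subtree_size = 1 + 2
    V: subtree_size = 1 + 0
    M: subtree_size = 1 + 0
Total subtree size of _0: 10

Answer: 10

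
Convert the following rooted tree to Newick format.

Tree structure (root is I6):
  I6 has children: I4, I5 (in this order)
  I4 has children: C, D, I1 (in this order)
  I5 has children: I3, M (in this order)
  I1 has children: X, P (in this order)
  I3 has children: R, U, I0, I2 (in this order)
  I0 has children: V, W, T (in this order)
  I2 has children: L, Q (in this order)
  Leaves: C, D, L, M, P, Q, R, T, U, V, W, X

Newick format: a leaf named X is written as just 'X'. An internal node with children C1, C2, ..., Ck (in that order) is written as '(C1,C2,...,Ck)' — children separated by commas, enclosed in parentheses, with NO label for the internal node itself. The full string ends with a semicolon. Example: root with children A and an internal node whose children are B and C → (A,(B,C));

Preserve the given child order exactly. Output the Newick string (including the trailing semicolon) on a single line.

internal I6 with children ['I4', 'I5']
  internal I4 with children ['C', 'D', 'I1']
    leaf 'C' → 'C'
    leaf 'D' → 'D'
    internal I1 with children ['X', 'P']
      leaf 'X' → 'X'
      leaf 'P' → 'P'
    → '(X,P)'
  → '(C,D,(X,P))'
  internal I5 with children ['I3', 'M']
    internal I3 with children ['R', 'U', 'I0', 'I2']
      leaf 'R' → 'R'
      leaf 'U' → 'U'
      internal I0 with children ['V', 'W', 'T']
        leaf 'V' → 'V'
        leaf 'W' → 'W'
        leaf 'T' → 'T'
      → '(V,W,T)'
      internal I2 with children ['L', 'Q']
        leaf 'L' → 'L'
        leaf 'Q' → 'Q'
      → '(L,Q)'
    → '(R,U,(V,W,T),(L,Q))'
    leaf 'M' → 'M'
  → '((R,U,(V,W,T),(L,Q)),M)'
→ '((C,D,(X,P)),((R,U,(V,W,T),(L,Q)),M))'
Final: ((C,D,(X,P)),((R,U,(V,W,T),(L,Q)),M));

Answer: ((C,D,(X,P)),((R,U,(V,W,T),(L,Q)),M));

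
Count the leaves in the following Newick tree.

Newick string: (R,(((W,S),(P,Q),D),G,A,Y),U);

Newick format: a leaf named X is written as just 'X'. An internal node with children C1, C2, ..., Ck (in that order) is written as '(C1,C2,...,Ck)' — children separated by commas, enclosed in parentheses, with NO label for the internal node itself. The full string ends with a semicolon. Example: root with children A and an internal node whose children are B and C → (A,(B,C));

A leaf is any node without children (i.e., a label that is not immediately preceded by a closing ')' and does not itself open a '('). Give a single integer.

Answer: 10

Derivation:
Newick: (R,(((W,S),(P,Q),D),G,A,Y),U);
Scan left-to-right; a leaf is any maximal label run not followed by '(':
  pos 1: leaf 'R' → count = 1
  pos 6: leaf 'W' → count = 2
  pos 8: leaf 'S' → count = 3
  pos 12: leaf 'P' → count = 4
  pos 14: leaf 'Q' → count = 5
  pos 17: leaf 'D' → count = 6
  pos 20: leaf 'G' → count = 7
  pos 22: leaf 'A' → count = 8
  pos 24: leaf 'Y' → count = 9
  pos 27: leaf 'U' → count = 10
Total leaves: 10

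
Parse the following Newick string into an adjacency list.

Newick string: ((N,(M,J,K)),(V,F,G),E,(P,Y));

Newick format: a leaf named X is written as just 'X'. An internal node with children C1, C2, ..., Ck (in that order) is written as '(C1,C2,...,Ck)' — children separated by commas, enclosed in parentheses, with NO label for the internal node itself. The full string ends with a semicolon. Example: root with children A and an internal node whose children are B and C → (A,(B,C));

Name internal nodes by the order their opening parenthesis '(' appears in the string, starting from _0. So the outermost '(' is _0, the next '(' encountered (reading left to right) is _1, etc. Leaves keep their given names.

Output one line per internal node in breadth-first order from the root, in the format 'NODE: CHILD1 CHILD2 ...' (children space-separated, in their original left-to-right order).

Answer: _0: _1 _3 E _4
_1: N _2
_3: V F G
_4: P Y
_2: M J K

Derivation:
Input: ((N,(M,J,K)),(V,F,G),E,(P,Y));
Scanning left-to-right, naming '(' by encounter order:
  pos 0: '(' -> open internal node _0 (depth 1)
  pos 1: '(' -> open internal node _1 (depth 2)
  pos 4: '(' -> open internal node _2 (depth 3)
  pos 10: ')' -> close internal node _2 (now at depth 2)
  pos 11: ')' -> close internal node _1 (now at depth 1)
  pos 13: '(' -> open internal node _3 (depth 2)
  pos 19: ')' -> close internal node _3 (now at depth 1)
  pos 23: '(' -> open internal node _4 (depth 2)
  pos 27: ')' -> close internal node _4 (now at depth 1)
  pos 28: ')' -> close internal node _0 (now at depth 0)
Total internal nodes: 5
BFS adjacency from root:
  _0: _1 _3 E _4
  _1: N _2
  _3: V F G
  _4: P Y
  _2: M J K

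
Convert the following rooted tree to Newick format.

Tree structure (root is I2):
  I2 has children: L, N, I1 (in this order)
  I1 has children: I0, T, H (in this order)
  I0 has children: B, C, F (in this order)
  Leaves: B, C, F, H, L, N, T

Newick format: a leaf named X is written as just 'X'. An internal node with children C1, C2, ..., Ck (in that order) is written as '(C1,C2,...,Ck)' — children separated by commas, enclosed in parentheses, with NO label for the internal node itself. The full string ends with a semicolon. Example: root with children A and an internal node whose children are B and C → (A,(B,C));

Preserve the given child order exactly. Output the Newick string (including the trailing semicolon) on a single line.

internal I2 with children ['L', 'N', 'I1']
  leaf 'L' → 'L'
  leaf 'N' → 'N'
  internal I1 with children ['I0', 'T', 'H']
    internal I0 with children ['B', 'C', 'F']
      leaf 'B' → 'B'
      leaf 'C' → 'C'
      leaf 'F' → 'F'
    → '(B,C,F)'
    leaf 'T' → 'T'
    leaf 'H' → 'H'
  → '((B,C,F),T,H)'
→ '(L,N,((B,C,F),T,H))'
Final: (L,N,((B,C,F),T,H));

Answer: (L,N,((B,C,F),T,H));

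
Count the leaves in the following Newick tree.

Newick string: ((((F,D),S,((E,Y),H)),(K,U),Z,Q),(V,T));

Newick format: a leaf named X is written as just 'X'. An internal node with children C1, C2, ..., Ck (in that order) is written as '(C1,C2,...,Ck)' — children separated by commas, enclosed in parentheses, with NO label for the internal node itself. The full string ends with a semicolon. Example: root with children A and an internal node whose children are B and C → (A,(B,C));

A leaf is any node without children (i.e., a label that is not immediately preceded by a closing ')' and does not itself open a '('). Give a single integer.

Answer: 12

Derivation:
Newick: ((((F,D),S,((E,Y),H)),(K,U),Z,Q),(V,T));
Scan left-to-right; a leaf is any maximal label run not followed by '(':
  pos 4: leaf 'F' → count = 1
  pos 6: leaf 'D' → count = 2
  pos 9: leaf 'S' → count = 3
  pos 13: leaf 'E' → count = 4
  pos 15: leaf 'Y' → count = 5
  pos 18: leaf 'H' → count = 6
  pos 23: leaf 'K' → count = 7
  pos 25: leaf 'U' → count = 8
  pos 28: leaf 'Z' → count = 9
  pos 30: leaf 'Q' → count = 10
  pos 34: leaf 'V' → count = 11
  pos 36: leaf 'T' → count = 12
Total leaves: 12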